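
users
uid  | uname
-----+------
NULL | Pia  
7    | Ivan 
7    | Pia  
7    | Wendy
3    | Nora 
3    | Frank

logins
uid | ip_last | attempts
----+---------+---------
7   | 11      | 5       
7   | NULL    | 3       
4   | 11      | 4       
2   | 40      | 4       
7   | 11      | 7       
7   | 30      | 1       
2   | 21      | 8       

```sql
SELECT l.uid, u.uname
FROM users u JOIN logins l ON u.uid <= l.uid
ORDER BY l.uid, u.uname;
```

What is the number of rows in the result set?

INNER JOIN keeps only pairs where the ON condition holds.
Matching on u.uid <= l.uid. A NULL in a compared column never satisfies the condition.
- u row (uid=NULL): no match → dropped.
- u row (uid=7): matches 4 l row(s) → 4 output row(s).
- u row (uid=7): matches 4 l row(s) → 4 output row(s).
- u row (uid=7): matches 4 l row(s) → 4 output row(s).
- u row (uid=3): matches 5 l row(s) → 5 output row(s).
- u row (uid=3): matches 5 l row(s) → 5 output row(s).
Total: 22 rows.

22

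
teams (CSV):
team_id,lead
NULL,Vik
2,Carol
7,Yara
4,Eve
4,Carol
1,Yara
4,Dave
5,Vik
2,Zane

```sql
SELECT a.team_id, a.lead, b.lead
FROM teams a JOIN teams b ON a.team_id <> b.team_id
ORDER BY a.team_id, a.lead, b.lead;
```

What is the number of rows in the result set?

48

INNER JOIN keeps only pairs where the ON condition holds.
Matching on a.team_id <> b.team_id. A NULL in a compared column never satisfies the condition.
- team_id=NULL: no matching b row, dropped.
- team_id=2: 6 matching b row(s), so 6 row(s) emitted.
- team_id=7: 7 matching b row(s), so 7 row(s) emitted.
- team_id=4: 5 matching b row(s), so 5 row(s) emitted.
- team_id=4: 5 matching b row(s), so 5 row(s) emitted.
- team_id=1: 7 matching b row(s), so 7 row(s) emitted.
- team_id=4: 5 matching b row(s), so 5 row(s) emitted.
- team_id=5: 7 matching b row(s), so 7 row(s) emitted.
- team_id=2: 6 matching b row(s), so 6 row(s) emitted.
Total: 48 rows.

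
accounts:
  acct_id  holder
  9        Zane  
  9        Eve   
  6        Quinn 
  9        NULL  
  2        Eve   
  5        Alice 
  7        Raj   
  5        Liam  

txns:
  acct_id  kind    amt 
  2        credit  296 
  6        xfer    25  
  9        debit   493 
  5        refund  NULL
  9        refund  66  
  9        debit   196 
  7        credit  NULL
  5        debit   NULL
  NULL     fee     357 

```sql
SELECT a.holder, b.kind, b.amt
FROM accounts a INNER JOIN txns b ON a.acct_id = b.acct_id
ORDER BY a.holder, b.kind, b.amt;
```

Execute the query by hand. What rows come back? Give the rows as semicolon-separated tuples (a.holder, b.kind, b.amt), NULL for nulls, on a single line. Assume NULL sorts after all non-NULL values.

(Alice, debit, NULL); (Alice, refund, NULL); (Eve, credit, 296); (Eve, debit, 196); (Eve, debit, 493); (Eve, refund, 66); (Liam, debit, NULL); (Liam, refund, NULL); (Quinn, xfer, 25); (Raj, credit, NULL); (Zane, debit, 196); (Zane, debit, 493); (Zane, refund, 66); (NULL, debit, 196); (NULL, debit, 493); (NULL, refund, 66)

INNER JOIN keeps only pairs where the ON condition holds.
Matching on a.acct_id = b.acct_id. A NULL in a compared column never satisfies the condition.
Matched pairs: 16.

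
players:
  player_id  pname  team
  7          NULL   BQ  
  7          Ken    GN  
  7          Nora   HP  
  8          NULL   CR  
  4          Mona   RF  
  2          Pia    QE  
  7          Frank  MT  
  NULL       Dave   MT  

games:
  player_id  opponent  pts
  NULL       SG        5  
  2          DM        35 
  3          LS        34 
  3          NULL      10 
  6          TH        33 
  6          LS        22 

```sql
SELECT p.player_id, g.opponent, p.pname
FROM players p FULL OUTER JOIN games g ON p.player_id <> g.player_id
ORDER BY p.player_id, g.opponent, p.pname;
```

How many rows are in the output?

FULL OUTER JOIN keeps every row from both sides; unmatched rows get NULL for the other side's columns.
Matching on p.player_id <> g.player_id. A NULL in a compared column never satisfies the condition.
- p (player_id=7) pairs with 5 row(s) of g.
- p (player_id=7) pairs with 5 row(s) of g.
- p (player_id=7) pairs with 5 row(s) of g.
- p (player_id=8) pairs with 5 row(s) of g.
- p (player_id=4) pairs with 5 row(s) of g.
- p (player_id=2) pairs with 4 row(s) of g.
- p (player_id=7) pairs with 5 row(s) of g.
- p (player_id=NULL) has no partner → padded with NULL.
- plus 1 unmatched g row(s), each kept with NULL p columns.
Total: 34 matched + 2 padded = 36 rows.

36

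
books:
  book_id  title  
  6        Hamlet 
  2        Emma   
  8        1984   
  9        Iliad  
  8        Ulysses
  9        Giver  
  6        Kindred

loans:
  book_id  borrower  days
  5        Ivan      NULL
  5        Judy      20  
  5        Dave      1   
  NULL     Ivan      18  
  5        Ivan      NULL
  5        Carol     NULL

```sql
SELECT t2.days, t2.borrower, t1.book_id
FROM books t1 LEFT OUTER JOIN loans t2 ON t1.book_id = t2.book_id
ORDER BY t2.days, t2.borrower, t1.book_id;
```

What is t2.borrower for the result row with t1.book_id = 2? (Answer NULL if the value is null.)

NULL

LEFT JOIN keeps every row from `books`; unmatched rows get NULL for `loans`'s columns.
Matching on t1.book_id = t2.book_id. A NULL in a compared column never satisfies the condition.
- t1[0] book_id=6 → no match; kept with NULLs on the t2 side.
- t1[1] book_id=2 → no match; kept with NULLs on the t2 side.
- t1[2] book_id=8 → no match; kept with NULLs on the t2 side.
- t1[3] book_id=9 → no match; kept with NULLs on the t2 side.
- t1[4] book_id=8 → no match; kept with NULLs on the t2 side.
- t1[5] book_id=9 → no match; kept with NULLs on the t2 side.
- t1[6] book_id=6 → no match; kept with NULLs on the t2 side.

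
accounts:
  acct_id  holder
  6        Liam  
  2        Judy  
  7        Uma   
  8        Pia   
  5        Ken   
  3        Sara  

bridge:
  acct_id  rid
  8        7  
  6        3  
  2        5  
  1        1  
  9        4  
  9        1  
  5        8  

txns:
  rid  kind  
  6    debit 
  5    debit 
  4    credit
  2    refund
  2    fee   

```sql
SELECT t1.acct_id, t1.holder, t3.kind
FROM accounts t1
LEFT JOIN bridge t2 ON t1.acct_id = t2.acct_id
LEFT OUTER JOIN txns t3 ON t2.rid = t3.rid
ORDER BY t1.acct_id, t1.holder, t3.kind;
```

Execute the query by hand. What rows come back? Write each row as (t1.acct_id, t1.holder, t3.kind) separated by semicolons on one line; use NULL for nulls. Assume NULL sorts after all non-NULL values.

Evaluate left to right. First `accounts t1 LEFT JOIN bridge t2` on acct_id: 6 row(s).
Then LEFT JOIN `txns t3` on rid: each of those 6 rows is kept; rows whose t2.rid has no match in t3 get NULL for t3's columns.

(2, Judy, debit); (3, Sara, NULL); (5, Ken, NULL); (6, Liam, NULL); (7, Uma, NULL); (8, Pia, NULL)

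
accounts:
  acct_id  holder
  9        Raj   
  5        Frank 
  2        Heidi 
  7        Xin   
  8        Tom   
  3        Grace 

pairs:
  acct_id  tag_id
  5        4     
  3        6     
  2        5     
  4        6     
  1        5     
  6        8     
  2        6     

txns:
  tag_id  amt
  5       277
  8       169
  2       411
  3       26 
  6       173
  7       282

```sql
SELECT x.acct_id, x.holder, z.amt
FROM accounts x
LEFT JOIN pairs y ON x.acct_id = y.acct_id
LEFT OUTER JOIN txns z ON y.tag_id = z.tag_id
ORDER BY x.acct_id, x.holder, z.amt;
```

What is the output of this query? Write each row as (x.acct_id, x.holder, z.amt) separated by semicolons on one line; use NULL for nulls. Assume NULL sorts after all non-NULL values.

(2, Heidi, 173); (2, Heidi, 277); (3, Grace, 173); (5, Frank, NULL); (7, Xin, NULL); (8, Tom, NULL); (9, Raj, NULL)

Step 1 — x LEFT JOIN y on acct_id → 7 row(s).
Then LEFT JOIN `txns z` on tag_id: each of those 7 rows is kept; rows whose y.tag_id has no match in z get NULL for z's columns.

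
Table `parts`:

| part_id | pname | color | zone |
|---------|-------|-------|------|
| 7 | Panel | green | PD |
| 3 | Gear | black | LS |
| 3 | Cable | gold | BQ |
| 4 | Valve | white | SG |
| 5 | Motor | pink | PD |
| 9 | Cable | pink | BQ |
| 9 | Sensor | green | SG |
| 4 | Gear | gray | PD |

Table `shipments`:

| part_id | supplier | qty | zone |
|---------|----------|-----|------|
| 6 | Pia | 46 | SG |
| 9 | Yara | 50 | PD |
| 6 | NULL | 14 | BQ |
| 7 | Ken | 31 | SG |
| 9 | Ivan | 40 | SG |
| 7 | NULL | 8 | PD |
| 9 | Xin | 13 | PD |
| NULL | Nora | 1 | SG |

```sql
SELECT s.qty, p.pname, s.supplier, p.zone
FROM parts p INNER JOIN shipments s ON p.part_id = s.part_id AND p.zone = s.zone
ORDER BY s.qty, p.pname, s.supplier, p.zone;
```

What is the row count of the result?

INNER JOIN keeps only pairs where the ON condition holds.
Matching on p.part_id = s.part_id AND p.zone = s.zone. A NULL in a compared column never satisfies the condition.
Matched pairs: 2.
Total: 2 rows.

2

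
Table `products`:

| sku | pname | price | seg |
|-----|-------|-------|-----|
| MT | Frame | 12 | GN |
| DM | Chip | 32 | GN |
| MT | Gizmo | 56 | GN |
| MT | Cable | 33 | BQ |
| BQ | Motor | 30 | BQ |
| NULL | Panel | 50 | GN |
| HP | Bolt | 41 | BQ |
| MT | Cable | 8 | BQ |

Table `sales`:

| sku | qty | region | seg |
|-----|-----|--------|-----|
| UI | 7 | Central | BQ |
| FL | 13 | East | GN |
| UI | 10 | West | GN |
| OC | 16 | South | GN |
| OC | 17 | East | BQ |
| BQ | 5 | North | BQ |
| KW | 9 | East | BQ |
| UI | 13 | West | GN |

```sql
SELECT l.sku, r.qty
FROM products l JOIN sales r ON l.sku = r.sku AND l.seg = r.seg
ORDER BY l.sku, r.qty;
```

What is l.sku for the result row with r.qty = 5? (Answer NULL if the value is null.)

BQ

INNER JOIN keeps only pairs where the ON condition holds.
Matching on l.sku = r.sku AND l.seg = r.seg. A NULL in a compared column never satisfies the condition.
Matched pairs: 1.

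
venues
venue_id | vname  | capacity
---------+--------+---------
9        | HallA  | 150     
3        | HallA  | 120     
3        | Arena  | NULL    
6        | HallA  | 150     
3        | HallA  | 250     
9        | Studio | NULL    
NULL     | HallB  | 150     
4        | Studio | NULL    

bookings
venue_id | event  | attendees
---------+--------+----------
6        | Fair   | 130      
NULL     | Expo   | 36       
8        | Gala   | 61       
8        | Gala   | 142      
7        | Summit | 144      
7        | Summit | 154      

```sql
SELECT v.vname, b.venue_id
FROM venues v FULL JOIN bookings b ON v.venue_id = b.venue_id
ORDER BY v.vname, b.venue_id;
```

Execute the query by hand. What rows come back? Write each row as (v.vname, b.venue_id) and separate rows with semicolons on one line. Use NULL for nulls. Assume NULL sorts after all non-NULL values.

(Arena, NULL); (HallA, 6); (HallA, NULL); (HallA, NULL); (HallA, NULL); (HallB, NULL); (Studio, NULL); (Studio, NULL); (NULL, 7); (NULL, 7); (NULL, 8); (NULL, 8); (NULL, NULL)

FULL OUTER JOIN keeps every row from both sides; unmatched rows get NULL for the other side's columns.
Matching on v.venue_id = b.venue_id. A NULL in a compared column never satisfies the condition.
- venue_id=9: no b row matches, row kept with b columns NULL.
- venue_id=3: no b row matches, row kept with b columns NULL.
- venue_id=3: no b row matches, row kept with b columns NULL.
- venue_id=6: 1 matching b row(s), so 1 row(s) emitted.
- venue_id=3: no b row matches, row kept with b columns NULL.
- venue_id=9: no b row matches, row kept with b columns NULL.
- venue_id=NULL: no b row matches, row kept with b columns NULL.
- venue_id=4: no b row matches, row kept with b columns NULL.
- plus 5 unmatched b row(s), each kept with NULL v columns.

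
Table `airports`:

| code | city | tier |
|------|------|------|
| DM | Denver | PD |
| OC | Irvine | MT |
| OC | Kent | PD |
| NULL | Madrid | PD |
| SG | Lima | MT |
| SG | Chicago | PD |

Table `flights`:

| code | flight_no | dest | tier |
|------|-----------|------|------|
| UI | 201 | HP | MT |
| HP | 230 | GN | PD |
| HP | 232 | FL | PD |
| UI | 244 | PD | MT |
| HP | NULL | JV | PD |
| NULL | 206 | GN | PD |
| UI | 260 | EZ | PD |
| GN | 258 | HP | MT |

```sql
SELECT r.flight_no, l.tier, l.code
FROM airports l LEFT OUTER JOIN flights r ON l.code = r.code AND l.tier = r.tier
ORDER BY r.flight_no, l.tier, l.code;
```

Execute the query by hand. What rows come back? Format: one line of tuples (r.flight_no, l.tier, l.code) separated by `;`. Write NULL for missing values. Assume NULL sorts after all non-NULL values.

(NULL, MT, OC); (NULL, MT, SG); (NULL, PD, DM); (NULL, PD, OC); (NULL, PD, SG); (NULL, PD, NULL)

LEFT JOIN keeps every row from `airports`; unmatched rows get NULL for `flights`'s columns.
Matching on l.code = r.code AND l.tier = r.tier. A NULL in a compared column never satisfies the condition.
Matched pairs: 0; unmatched l rows kept: 6.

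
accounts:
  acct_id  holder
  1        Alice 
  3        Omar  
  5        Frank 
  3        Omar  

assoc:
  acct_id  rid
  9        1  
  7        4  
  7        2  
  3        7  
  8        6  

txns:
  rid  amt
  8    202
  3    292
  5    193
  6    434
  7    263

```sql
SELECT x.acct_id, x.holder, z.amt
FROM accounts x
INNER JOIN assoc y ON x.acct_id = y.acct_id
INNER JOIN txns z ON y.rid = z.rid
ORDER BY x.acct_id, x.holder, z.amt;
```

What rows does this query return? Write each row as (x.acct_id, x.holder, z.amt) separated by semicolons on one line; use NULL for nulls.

(3, Omar, 263); (3, Omar, 263)

Joins associate left-to-right: accounts INNER JOIN assoc on acct_id gives 2 intermediate row(s).
Then INNER JOIN `txns z` on rid: keep only rows whose y.rid appears in z.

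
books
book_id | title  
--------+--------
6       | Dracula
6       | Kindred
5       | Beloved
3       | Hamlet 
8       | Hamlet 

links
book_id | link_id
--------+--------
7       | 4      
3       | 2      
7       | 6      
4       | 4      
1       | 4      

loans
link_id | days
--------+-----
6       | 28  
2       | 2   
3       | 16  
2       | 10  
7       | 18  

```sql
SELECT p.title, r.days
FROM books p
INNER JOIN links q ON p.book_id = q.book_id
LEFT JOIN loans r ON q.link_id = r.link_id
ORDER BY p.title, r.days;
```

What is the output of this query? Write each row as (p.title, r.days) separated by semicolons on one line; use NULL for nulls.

Joins associate left-to-right: books INNER JOIN links on book_id gives 1 intermediate row(s).
Then LEFT JOIN `loans r` on link_id: each of those 1 rows is kept; rows whose q.link_id has no match in r get NULL for r's columns.

(Hamlet, 2); (Hamlet, 10)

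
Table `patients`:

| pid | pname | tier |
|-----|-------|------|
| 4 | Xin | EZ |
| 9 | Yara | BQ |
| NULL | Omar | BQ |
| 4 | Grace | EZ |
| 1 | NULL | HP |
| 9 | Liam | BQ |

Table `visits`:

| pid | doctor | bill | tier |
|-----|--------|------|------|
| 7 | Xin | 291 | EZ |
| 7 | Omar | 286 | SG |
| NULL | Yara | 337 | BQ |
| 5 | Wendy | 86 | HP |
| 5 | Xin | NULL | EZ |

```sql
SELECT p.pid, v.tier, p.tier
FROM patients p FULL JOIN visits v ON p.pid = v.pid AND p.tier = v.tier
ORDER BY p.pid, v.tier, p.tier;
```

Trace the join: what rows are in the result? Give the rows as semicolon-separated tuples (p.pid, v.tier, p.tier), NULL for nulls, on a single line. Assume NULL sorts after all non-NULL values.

(1, NULL, HP); (4, NULL, EZ); (4, NULL, EZ); (9, NULL, BQ); (9, NULL, BQ); (NULL, BQ, NULL); (NULL, EZ, NULL); (NULL, EZ, NULL); (NULL, HP, NULL); (NULL, SG, NULL); (NULL, NULL, BQ)

FULL OUTER JOIN keeps every row from both sides; unmatched rows get NULL for the other side's columns.
Matching on p.pid = v.pid AND p.tier = v.tier. A NULL in a compared column never satisfies the condition.
Matched pairs: 0; unmatched p rows kept: 6; unmatched v rows kept: 5.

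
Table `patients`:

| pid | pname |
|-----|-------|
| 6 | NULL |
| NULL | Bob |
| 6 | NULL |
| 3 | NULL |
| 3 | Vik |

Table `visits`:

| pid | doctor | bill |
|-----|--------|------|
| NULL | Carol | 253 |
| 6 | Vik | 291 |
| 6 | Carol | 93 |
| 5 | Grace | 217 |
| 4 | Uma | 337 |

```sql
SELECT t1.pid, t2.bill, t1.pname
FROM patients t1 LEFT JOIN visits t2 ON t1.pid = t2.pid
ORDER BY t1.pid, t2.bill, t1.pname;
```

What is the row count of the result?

7

LEFT JOIN keeps every row from `patients`; unmatched rows get NULL for `visits`'s columns.
Matching on t1.pid = t2.pid. A NULL in a compared column never satisfies the condition.
- pid=6: 2 matching t2 row(s), so 2 row(s) emitted.
- pid=NULL: no t2 row matches, row kept with t2 columns NULL.
- pid=6: 2 matching t2 row(s), so 2 row(s) emitted.
- pid=3: no t2 row matches, row kept with t2 columns NULL.
- pid=3: no t2 row matches, row kept with t2 columns NULL.
Total: 4 matched + 3 padded = 7 rows.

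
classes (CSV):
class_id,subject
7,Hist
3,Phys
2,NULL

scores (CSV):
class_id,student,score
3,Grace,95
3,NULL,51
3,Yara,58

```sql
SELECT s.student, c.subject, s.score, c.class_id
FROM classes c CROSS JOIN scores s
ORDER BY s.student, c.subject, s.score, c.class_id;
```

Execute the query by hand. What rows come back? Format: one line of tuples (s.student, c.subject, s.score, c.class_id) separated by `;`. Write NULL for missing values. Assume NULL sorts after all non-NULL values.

CROSS JOIN pairs every row of `classes` with every row of `scores`: 3 × 3 = 9 rows.
After projecting and ordering:
s.student | c.subject | s.score | c.class_id
Grace | Hist | 95 | 7
Grace | Phys | 95 | 3
Grace | NULL | 95 | 2
Yara | Hist | 58 | 7
Yara | Phys | 58 | 3
Yara | NULL | 58 | 2
NULL | Hist | 51 | 7
NULL | Phys | 51 | 3
NULL | NULL | 51 | 2

(Grace, Hist, 95, 7); (Grace, Phys, 95, 3); (Grace, NULL, 95, 2); (Yara, Hist, 58, 7); (Yara, Phys, 58, 3); (Yara, NULL, 58, 2); (NULL, Hist, 51, 7); (NULL, Phys, 51, 3); (NULL, NULL, 51, 2)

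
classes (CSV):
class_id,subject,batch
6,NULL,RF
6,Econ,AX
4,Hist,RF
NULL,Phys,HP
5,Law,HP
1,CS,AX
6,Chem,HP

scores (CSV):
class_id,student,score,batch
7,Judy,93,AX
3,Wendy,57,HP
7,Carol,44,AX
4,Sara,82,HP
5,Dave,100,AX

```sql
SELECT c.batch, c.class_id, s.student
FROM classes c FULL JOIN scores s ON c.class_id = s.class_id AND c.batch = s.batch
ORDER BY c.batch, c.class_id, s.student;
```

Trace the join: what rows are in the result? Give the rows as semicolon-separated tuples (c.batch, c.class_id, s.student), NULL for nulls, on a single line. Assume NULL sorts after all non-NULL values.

FULL OUTER JOIN keeps every row from both sides; unmatched rows get NULL for the other side's columns.
Matching on c.class_id = s.class_id AND c.batch = s.batch. A NULL in a compared column never satisfies the condition.
Matched pairs: 0; unmatched c rows kept: 7; unmatched s rows kept: 5.

(AX, 1, NULL); (AX, 6, NULL); (HP, 5, NULL); (HP, 6, NULL); (HP, NULL, NULL); (RF, 4, NULL); (RF, 6, NULL); (NULL, NULL, Carol); (NULL, NULL, Dave); (NULL, NULL, Judy); (NULL, NULL, Sara); (NULL, NULL, Wendy)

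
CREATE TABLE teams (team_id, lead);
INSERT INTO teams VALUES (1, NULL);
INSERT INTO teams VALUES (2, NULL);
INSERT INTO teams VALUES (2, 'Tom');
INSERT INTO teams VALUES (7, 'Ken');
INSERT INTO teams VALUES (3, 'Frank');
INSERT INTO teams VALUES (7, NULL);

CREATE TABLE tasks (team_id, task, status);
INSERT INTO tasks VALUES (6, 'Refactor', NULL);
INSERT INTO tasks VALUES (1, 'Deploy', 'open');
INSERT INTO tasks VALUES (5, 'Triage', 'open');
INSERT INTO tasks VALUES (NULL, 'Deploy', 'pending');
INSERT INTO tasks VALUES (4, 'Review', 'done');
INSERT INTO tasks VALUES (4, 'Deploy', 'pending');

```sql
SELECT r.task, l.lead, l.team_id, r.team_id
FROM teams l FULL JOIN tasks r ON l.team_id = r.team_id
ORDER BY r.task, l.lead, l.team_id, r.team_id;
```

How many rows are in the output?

11

FULL OUTER JOIN keeps every row from both sides; unmatched rows get NULL for the other side's columns.
Matching on l.team_id = r.team_id. A NULL in a compared column never satisfies the condition.
- l (team_id=1) pairs with 1 row(s) of r.
- l (team_id=2) has no partner → padded with NULL.
- l (team_id=2) has no partner → padded with NULL.
- l (team_id=7) has no partner → padded with NULL.
- l (team_id=3) has no partner → padded with NULL.
- l (team_id=7) has no partner → padded with NULL.
- 5 row(s) from r found no l partner → padded with NULL.
Total: 1 matched + 10 padded = 11 rows.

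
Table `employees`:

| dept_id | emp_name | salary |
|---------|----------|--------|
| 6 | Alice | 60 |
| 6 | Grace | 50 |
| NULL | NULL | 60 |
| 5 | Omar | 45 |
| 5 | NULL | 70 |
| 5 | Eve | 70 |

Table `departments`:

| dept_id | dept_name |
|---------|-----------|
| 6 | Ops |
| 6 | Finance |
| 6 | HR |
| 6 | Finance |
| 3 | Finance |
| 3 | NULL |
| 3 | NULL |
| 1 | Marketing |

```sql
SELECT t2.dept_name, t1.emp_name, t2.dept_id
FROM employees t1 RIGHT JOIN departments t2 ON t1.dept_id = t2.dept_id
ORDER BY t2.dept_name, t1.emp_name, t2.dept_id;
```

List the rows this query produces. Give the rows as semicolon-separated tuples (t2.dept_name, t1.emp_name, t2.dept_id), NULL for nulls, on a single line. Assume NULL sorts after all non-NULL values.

(Finance, Alice, 6); (Finance, Alice, 6); (Finance, Grace, 6); (Finance, Grace, 6); (Finance, NULL, 3); (HR, Alice, 6); (HR, Grace, 6); (Marketing, NULL, 1); (Ops, Alice, 6); (Ops, Grace, 6); (NULL, NULL, 3); (NULL, NULL, 3)

RIGHT JOIN keeps every row from `departments`; unmatched rows get NULL for `employees`'s columns.
Matching on t1.dept_id = t2.dept_id. A NULL in a compared column never satisfies the condition.
Matched pairs: 8; unmatched t2 rows kept: 4.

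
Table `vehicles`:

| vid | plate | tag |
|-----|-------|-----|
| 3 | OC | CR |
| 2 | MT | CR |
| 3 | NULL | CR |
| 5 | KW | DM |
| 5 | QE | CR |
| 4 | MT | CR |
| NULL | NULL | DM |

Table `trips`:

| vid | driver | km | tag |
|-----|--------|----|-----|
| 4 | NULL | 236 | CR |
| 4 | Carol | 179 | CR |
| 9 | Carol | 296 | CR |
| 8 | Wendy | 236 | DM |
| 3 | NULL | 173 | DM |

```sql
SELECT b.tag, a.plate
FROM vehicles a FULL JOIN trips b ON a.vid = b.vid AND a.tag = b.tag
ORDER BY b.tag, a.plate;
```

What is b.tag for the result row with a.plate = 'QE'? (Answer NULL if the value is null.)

FULL OUTER JOIN keeps every row from both sides; unmatched rows get NULL for the other side's columns.
Matching on a.vid = b.vid AND a.tag = b.tag. A NULL in a compared column never satisfies the condition.
- a (vid=3, tag=CR) has no partner → padded with NULL.
- a (vid=2, tag=CR) has no partner → padded with NULL.
- a (vid=3, tag=CR) has no partner → padded with NULL.
- a (vid=5, tag=DM) has no partner → padded with NULL.
- a (vid=5, tag=CR) has no partner → padded with NULL.
- a (vid=4, tag=CR) pairs with 2 row(s) of b.
- a (vid=NULL, tag=DM) has no partner → padded with NULL.
- plus 3 unmatched b row(s), each kept with NULL a columns.

NULL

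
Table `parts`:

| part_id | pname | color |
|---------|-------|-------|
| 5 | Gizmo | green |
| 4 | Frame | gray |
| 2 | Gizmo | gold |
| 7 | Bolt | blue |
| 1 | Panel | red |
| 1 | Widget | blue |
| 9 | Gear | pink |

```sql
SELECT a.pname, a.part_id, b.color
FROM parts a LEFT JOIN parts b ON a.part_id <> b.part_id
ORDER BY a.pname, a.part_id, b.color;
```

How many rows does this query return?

LEFT JOIN keeps every row from `parts a`; unmatched rows get NULL for `parts b`'s columns.
Matching on a.part_id <> b.part_id.
- a row (part_id=5): matches 6 b row(s) → 6 output row(s).
- a row (part_id=4): matches 6 b row(s) → 6 output row(s).
- a row (part_id=2): matches 6 b row(s) → 6 output row(s).
- a row (part_id=7): matches 6 b row(s) → 6 output row(s).
- a row (part_id=1): matches 5 b row(s) → 5 output row(s).
- a row (part_id=1): matches 5 b row(s) → 5 output row(s).
- a row (part_id=9): matches 6 b row(s) → 6 output row(s).
Total: 40 rows.

40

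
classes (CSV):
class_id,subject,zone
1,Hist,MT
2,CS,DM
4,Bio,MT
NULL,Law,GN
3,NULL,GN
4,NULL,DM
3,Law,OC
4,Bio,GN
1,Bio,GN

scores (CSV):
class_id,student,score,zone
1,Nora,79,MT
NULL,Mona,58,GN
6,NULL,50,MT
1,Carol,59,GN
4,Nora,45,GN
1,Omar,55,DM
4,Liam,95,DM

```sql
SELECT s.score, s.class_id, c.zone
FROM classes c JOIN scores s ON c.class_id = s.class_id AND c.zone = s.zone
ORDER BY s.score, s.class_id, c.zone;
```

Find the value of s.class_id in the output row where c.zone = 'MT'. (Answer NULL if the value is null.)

INNER JOIN keeps only pairs where the ON condition holds.
Matching on c.class_id = s.class_id AND c.zone = s.zone. A NULL in a compared column never satisfies the condition.
- c[0] class_id=1, zone=MT → 1 match(es) in s → 1 row(s).
- c[1] class_id=2, zone=DM → no match; dropped.
- c[2] class_id=4, zone=MT → no match; dropped.
- c[3] class_id=NULL, zone=GN → no match; dropped.
- c[4] class_id=3, zone=GN → no match; dropped.
- c[5] class_id=4, zone=DM → 1 match(es) in s → 1 row(s).
- c[6] class_id=3, zone=OC → no match; dropped.
- c[7] class_id=4, zone=GN → 1 match(es) in s → 1 row(s).
- c[8] class_id=1, zone=GN → 1 match(es) in s → 1 row(s).

1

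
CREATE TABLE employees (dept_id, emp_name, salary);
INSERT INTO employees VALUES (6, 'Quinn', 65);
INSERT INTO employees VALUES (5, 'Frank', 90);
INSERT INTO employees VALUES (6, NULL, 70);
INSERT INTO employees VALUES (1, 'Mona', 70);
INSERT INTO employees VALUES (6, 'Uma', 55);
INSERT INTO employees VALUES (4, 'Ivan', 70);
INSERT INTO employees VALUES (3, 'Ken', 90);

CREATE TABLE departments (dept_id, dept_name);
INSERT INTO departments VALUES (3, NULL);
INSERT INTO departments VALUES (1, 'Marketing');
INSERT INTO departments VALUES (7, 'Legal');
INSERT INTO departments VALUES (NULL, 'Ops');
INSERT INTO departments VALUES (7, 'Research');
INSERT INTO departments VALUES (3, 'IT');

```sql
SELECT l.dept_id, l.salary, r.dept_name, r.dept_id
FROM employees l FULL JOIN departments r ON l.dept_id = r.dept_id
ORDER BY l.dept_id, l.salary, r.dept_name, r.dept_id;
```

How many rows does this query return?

FULL OUTER JOIN keeps every row from both sides; unmatched rows get NULL for the other side's columns.
Matching on l.dept_id = r.dept_id. A NULL in a compared column never satisfies the condition.
- l row (dept_id=6): no match → kept, r columns NULL.
- l row (dept_id=5): no match → kept, r columns NULL.
- l row (dept_id=6): no match → kept, r columns NULL.
- l row (dept_id=1): matches 1 r row(s) → 1 output row(s).
- l row (dept_id=6): no match → kept, r columns NULL.
- l row (dept_id=4): no match → kept, r columns NULL.
- l row (dept_id=3): matches 2 r row(s) → 2 output row(s).
- plus 3 unmatched r row(s), each kept with NULL l columns.
Total: 3 matched + 8 padded = 11 rows.

11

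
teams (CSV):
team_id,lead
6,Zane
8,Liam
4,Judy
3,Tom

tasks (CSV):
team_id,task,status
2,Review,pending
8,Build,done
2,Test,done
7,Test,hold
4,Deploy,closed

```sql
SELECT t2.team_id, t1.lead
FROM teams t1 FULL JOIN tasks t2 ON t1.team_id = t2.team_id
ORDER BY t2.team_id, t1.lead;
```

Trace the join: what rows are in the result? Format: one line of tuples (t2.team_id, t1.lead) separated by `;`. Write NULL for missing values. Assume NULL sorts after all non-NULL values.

FULL OUTER JOIN keeps every row from both sides; unmatched rows get NULL for the other side's columns.
Matching on t1.team_id = t2.team_id.
- t1 (team_id=6) has no partner → padded with NULL.
- t1 (team_id=8) pairs with 1 row(s) of t2.
- t1 (team_id=4) pairs with 1 row(s) of t2.
- t1 (team_id=3) has no partner → padded with NULL.
- 3 row(s) from t2 found no t1 partner → padded with NULL.
After projecting and ordering:
t2.team_id | t1.lead
2 | NULL
2 | NULL
4 | Judy
7 | NULL
8 | Liam
NULL | Tom
NULL | Zane

(2, NULL); (2, NULL); (4, Judy); (7, NULL); (8, Liam); (NULL, Tom); (NULL, Zane)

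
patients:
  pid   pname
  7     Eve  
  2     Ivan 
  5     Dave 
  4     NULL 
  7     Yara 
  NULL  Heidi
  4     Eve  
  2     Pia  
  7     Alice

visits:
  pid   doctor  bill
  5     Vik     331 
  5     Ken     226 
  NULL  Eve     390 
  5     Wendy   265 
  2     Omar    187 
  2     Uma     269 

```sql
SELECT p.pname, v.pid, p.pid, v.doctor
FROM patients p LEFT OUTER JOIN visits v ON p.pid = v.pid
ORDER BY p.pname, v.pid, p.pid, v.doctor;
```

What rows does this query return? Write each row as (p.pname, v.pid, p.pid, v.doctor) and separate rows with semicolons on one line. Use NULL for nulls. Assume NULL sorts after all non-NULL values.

(Alice, NULL, 7, NULL); (Dave, 5, 5, Ken); (Dave, 5, 5, Vik); (Dave, 5, 5, Wendy); (Eve, NULL, 4, NULL); (Eve, NULL, 7, NULL); (Heidi, NULL, NULL, NULL); (Ivan, 2, 2, Omar); (Ivan, 2, 2, Uma); (Pia, 2, 2, Omar); (Pia, 2, 2, Uma); (Yara, NULL, 7, NULL); (NULL, NULL, 4, NULL)

LEFT JOIN keeps every row from `patients`; unmatched rows get NULL for `visits`'s columns.
Matching on p.pid = v.pid. A NULL in a compared column never satisfies the condition.
Matched pairs: 7; unmatched p rows kept: 6.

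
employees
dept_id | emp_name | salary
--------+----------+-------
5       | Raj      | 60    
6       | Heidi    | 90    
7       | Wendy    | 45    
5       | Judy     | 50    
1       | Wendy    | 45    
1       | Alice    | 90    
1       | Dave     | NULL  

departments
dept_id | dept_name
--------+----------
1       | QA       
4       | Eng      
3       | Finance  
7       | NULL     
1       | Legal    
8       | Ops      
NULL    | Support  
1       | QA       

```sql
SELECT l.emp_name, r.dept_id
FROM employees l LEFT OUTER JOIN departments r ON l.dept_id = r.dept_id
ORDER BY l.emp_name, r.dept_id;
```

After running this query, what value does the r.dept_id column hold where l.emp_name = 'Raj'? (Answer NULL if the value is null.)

NULL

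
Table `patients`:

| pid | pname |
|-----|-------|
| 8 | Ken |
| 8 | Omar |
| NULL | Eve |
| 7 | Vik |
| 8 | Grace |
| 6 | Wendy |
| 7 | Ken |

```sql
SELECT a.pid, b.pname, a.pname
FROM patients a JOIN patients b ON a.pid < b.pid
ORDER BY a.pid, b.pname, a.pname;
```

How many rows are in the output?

INNER JOIN keeps only pairs where the ON condition holds.
Matching on a.pid < b.pid. A NULL in a compared column never satisfies the condition.
- a (pid=8) has no partner → excluded.
- a (pid=8) has no partner → excluded.
- a (pid=NULL) has no partner → excluded.
- a (pid=7) pairs with 3 row(s) of b.
- a (pid=8) has no partner → excluded.
- a (pid=6) pairs with 5 row(s) of b.
- a (pid=7) pairs with 3 row(s) of b.
Total: 11 rows.

11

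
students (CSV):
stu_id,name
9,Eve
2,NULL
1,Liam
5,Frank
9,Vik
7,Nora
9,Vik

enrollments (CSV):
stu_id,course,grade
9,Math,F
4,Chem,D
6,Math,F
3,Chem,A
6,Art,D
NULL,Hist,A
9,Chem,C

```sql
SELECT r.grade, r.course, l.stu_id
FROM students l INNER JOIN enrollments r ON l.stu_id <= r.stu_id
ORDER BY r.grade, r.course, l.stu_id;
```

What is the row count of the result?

24

INNER JOIN keeps only pairs where the ON condition holds.
Matching on l.stu_id <= r.stu_id. A NULL in a compared column never satisfies the condition.
- stu_id=9: 2 matching r row(s), so 2 row(s) emitted.
- stu_id=2: 6 matching r row(s), so 6 row(s) emitted.
- stu_id=1: 6 matching r row(s), so 6 row(s) emitted.
- stu_id=5: 4 matching r row(s), so 4 row(s) emitted.
- stu_id=9: 2 matching r row(s), so 2 row(s) emitted.
- stu_id=7: 2 matching r row(s), so 2 row(s) emitted.
- stu_id=9: 2 matching r row(s), so 2 row(s) emitted.
Total: 24 rows.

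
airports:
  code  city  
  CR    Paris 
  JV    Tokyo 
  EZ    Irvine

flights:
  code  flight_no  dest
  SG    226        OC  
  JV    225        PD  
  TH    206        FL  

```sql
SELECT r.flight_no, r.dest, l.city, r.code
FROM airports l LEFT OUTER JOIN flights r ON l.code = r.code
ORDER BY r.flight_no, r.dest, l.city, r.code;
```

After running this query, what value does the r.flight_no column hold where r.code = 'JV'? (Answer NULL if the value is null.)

225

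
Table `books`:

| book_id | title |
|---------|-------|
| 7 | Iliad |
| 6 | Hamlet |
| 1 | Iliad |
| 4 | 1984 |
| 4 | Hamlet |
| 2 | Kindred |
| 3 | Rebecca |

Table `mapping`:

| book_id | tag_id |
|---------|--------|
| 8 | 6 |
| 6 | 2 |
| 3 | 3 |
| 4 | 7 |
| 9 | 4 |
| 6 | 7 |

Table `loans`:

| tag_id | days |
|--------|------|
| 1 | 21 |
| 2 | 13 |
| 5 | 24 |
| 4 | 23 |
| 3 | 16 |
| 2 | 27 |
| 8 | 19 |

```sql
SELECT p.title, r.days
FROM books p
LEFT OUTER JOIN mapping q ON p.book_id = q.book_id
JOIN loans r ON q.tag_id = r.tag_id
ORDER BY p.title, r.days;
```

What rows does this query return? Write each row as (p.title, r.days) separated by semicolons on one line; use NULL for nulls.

(Hamlet, 13); (Hamlet, 27); (Rebecca, 16)

Step 1 — p LEFT JOIN q on book_id → 8 row(s).
Then INNER JOIN `loans r` on tag_id: keep only rows whose q.tag_id appears in r.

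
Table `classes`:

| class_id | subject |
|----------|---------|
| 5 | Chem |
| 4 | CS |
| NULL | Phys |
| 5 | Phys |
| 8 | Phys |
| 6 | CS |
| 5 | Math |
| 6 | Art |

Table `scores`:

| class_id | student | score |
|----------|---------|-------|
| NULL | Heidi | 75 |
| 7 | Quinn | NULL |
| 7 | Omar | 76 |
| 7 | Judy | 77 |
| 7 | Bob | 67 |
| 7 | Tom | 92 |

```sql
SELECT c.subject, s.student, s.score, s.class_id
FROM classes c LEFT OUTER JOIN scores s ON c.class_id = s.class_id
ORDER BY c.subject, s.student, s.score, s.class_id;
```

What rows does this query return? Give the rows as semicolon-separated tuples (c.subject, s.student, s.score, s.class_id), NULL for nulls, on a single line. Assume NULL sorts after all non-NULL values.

(Art, NULL, NULL, NULL); (CS, NULL, NULL, NULL); (CS, NULL, NULL, NULL); (Chem, NULL, NULL, NULL); (Math, NULL, NULL, NULL); (Phys, NULL, NULL, NULL); (Phys, NULL, NULL, NULL); (Phys, NULL, NULL, NULL)

LEFT JOIN keeps every row from `classes`; unmatched rows get NULL for `scores`'s columns.
Matching on c.class_id = s.class_id. A NULL in a compared column never satisfies the condition.
- class_id=5: no s row matches, row kept with s columns NULL.
- class_id=4: no s row matches, row kept with s columns NULL.
- class_id=NULL: no s row matches, row kept with s columns NULL.
- class_id=5: no s row matches, row kept with s columns NULL.
- class_id=8: no s row matches, row kept with s columns NULL.
- class_id=6: no s row matches, row kept with s columns NULL.
- class_id=5: no s row matches, row kept with s columns NULL.
- class_id=6: no s row matches, row kept with s columns NULL.
After projecting and ordering:
c.subject | s.student | s.score | s.class_id
Art | NULL | NULL | NULL
CS | NULL | NULL | NULL
CS | NULL | NULL | NULL
Chem | NULL | NULL | NULL
Math | NULL | NULL | NULL
Phys | NULL | NULL | NULL
Phys | NULL | NULL | NULL
Phys | NULL | NULL | NULL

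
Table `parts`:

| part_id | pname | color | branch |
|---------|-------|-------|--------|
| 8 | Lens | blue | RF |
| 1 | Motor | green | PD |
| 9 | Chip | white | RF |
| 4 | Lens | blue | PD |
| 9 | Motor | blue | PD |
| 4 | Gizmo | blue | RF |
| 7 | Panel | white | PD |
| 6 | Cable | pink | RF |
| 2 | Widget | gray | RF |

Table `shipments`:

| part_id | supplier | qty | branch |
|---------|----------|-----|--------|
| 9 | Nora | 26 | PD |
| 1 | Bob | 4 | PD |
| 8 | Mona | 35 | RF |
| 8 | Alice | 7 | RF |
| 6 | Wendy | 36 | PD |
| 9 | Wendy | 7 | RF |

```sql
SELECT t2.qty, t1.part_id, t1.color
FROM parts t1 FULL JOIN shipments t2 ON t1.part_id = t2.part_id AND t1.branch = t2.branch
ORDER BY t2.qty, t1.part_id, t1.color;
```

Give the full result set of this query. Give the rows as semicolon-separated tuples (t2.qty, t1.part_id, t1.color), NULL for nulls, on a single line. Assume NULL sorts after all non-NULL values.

FULL OUTER JOIN keeps every row from both sides; unmatched rows get NULL for the other side's columns.
Matching on t1.part_id = t2.part_id AND t1.branch = t2.branch.
- t1[0] part_id=8, branch=RF → 2 match(es) in t2 → 2 row(s).
- t1[1] part_id=1, branch=PD → 1 match(es) in t2 → 1 row(s).
- t1[2] part_id=9, branch=RF → 1 match(es) in t2 → 1 row(s).
- t1[3] part_id=4, branch=PD → no match; kept with NULLs on the t2 side.
- t1[4] part_id=9, branch=PD → 1 match(es) in t2 → 1 row(s).
- t1[5] part_id=4, branch=RF → no match; kept with NULLs on the t2 side.
- t1[6] part_id=7, branch=PD → no match; kept with NULLs on the t2 side.
- t1[7] part_id=6, branch=RF → no match; kept with NULLs on the t2 side.
- t1[8] part_id=2, branch=RF → no match; kept with NULLs on the t2 side.
- plus 1 unmatched t2 row(s), each kept with NULL t1 columns.

(4, 1, green); (7, 8, blue); (7, 9, white); (26, 9, blue); (35, 8, blue); (36, NULL, NULL); (NULL, 2, gray); (NULL, 4, blue); (NULL, 4, blue); (NULL, 6, pink); (NULL, 7, white)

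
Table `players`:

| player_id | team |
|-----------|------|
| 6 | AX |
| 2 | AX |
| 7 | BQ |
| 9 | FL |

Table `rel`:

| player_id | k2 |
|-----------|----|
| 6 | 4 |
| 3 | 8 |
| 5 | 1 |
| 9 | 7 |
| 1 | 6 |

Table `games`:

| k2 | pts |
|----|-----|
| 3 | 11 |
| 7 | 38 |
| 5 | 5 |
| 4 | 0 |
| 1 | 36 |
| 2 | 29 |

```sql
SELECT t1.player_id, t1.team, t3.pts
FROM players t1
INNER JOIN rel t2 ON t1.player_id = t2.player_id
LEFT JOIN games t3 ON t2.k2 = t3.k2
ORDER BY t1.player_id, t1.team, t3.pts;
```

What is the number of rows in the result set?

2

Step 1 — t1 INNER JOIN t2 on player_id → 2 row(s).
Then LEFT JOIN `games t3` on k2: each of those 2 rows is kept; rows whose t2.k2 has no match in t3 get NULL for t3's columns.
Result: 2 row(s).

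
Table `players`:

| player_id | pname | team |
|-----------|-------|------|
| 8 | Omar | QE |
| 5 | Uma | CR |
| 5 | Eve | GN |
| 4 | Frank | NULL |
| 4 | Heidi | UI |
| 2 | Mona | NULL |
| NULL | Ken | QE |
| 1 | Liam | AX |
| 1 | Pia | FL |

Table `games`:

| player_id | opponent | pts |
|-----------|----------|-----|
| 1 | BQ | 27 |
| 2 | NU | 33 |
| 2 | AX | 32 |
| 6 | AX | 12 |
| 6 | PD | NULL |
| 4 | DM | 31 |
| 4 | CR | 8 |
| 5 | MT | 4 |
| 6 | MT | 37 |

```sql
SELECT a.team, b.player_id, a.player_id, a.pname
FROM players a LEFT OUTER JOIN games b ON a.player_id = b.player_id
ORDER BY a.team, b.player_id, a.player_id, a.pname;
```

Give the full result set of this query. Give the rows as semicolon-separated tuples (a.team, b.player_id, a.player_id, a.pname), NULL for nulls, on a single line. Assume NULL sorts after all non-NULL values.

LEFT JOIN keeps every row from `players`; unmatched rows get NULL for `games`'s columns.
Matching on a.player_id = b.player_id. A NULL in a compared column never satisfies the condition.
- player_id=8: no b row matches, row kept with b columns NULL.
- player_id=5: 1 matching b row(s), so 1 row(s) emitted.
- player_id=5: 1 matching b row(s), so 1 row(s) emitted.
- player_id=4: 2 matching b row(s), so 2 row(s) emitted.
- player_id=4: 2 matching b row(s), so 2 row(s) emitted.
- player_id=2: 2 matching b row(s), so 2 row(s) emitted.
- player_id=NULL: no b row matches, row kept with b columns NULL.
- player_id=1: 1 matching b row(s), so 1 row(s) emitted.
- player_id=1: 1 matching b row(s), so 1 row(s) emitted.

(AX, 1, 1, Liam); (CR, 5, 5, Uma); (FL, 1, 1, Pia); (GN, 5, 5, Eve); (QE, NULL, 8, Omar); (QE, NULL, NULL, Ken); (UI, 4, 4, Heidi); (UI, 4, 4, Heidi); (NULL, 2, 2, Mona); (NULL, 2, 2, Mona); (NULL, 4, 4, Frank); (NULL, 4, 4, Frank)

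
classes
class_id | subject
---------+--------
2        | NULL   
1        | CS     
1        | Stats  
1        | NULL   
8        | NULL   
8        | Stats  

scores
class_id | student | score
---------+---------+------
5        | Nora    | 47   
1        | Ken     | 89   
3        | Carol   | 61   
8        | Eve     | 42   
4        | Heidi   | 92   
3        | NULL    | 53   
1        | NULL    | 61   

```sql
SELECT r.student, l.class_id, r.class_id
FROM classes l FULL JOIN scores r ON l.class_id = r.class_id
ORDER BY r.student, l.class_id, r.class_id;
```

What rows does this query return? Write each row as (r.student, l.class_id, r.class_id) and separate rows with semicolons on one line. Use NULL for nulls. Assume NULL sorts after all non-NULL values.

(Carol, NULL, 3); (Eve, 8, 8); (Eve, 8, 8); (Heidi, NULL, 4); (Ken, 1, 1); (Ken, 1, 1); (Ken, 1, 1); (Nora, NULL, 5); (NULL, 1, 1); (NULL, 1, 1); (NULL, 1, 1); (NULL, 2, NULL); (NULL, NULL, 3)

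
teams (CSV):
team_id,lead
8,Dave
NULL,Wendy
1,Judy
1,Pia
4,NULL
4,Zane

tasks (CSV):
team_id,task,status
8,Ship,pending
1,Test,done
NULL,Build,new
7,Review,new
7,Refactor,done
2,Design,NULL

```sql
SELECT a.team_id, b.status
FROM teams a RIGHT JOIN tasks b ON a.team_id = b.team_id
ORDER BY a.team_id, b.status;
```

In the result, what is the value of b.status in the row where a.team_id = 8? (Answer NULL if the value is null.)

RIGHT JOIN keeps every row from `tasks`; unmatched rows get NULL for `teams`'s columns.
Matching on a.team_id = b.team_id. A NULL in a compared column never satisfies the condition.
Matched pairs: 3; unmatched b rows kept: 4.

pending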